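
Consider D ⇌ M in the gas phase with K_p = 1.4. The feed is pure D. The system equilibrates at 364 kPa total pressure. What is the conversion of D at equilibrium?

Take 1 mol D as basis and let X be its fractional conversion, so ξ = X.
Mole table: n_D = 1 − X; n_M = X.
Since Δν = 0, n_T = 1 throughout.
With p_i = (n_i/n_T)P, K_p = p_M / (p_D).
Substituting and setting equal to 1.4 gives a polynomial in X; the root in (0,1) is X = 0.583.

X = 0.583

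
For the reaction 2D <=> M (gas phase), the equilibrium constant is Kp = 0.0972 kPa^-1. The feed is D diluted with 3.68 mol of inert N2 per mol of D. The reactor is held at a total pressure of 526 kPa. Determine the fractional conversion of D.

X = 0.815

Let X = conversion of D (basis 1 mol D); extent of reaction ξ = 0.5X.
Species balance: n_D = 1 − X; n_M = 0.5X; n_I = 3.68 (inert).
n_T = Σnᵢ = 4.68 − 0.5X.
With p_i = (n_i/n_T)P, Kp = p_M / (p_D^2).
Setting this equal to 0.0972 kPa^-1 and taking the physical root (0 < X < 1) gives X = 0.815.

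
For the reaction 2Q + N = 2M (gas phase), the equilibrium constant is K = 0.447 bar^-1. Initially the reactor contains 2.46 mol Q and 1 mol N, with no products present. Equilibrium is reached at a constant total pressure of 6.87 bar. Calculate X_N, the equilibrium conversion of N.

Let X = conversion of N (basis 1 mol N); extent of reaction ξ = X.
Moles: n_Q = 2.46 − 2X; n_N = 1 − X; n_M = 2X.
Total moles n_T = 3.46 − X.
y_i = n_i/n_T, p_i = y_i·P. K = p_M^2 / (p_Q^2 p_N).
Equating to 0.447 bar^-1 and solving on 0 < X < 1: X = 0.512.

X = 0.512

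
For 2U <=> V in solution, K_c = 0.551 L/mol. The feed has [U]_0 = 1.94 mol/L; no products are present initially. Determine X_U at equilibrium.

X = 0.511

Let X = conversion of U; extent ξ = 1.94X/2 mol/L.
Concentrations: [U] = 1.94 − 1.94X; [V] = 0.97X.
K_c = [V] / ([U]^2).
This equals 0.551 at X = 0.511 (the root in 0 < X < 1).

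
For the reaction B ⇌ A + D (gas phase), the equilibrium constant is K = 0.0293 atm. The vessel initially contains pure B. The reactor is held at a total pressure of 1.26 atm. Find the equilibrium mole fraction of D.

Let X = conversion of B (basis 1 mol B); extent of reaction ξ = X.
Moles: n_B = 1 − X; n_A = X; n_D = X.
n_T = Σnᵢ = 1 + X.
With p_i = (n_i/n_T)P, K = p_A p_D / (p_B).
This yields a degree-2 equation in X; solving on (0,1), X = 0.151.
Then n_D = 0.151, n_T = 1.15, so y_D = 0.131.

y_D = 0.131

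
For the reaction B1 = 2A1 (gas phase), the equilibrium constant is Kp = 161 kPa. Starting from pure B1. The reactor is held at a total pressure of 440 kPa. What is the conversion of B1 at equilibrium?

X = 0.290

Basis: 1 mol B1 initially; let X = conversion of B1. Extent ξ = X.
Mole table: n_B1 = 1 − X; n_A1 = 2X.
Total moles n_T = 1 + X.
y_i = n_i/n_T, p_i = y_i·P. Kp = p_A1^2 / (p_B1).
Equating to 161 kPa and solving on 0 < X < 1: X = 0.290.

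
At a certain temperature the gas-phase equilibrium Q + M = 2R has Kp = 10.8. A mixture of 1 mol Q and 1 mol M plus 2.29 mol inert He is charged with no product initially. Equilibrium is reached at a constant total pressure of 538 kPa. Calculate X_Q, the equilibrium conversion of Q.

Take 1 mol Q as basis and let X be its fractional conversion, so ξ = X.
Moles: n_Q = 1 − X; n_M = 1 − X; n_R = 2X; n_I = 2.29 (inert).
n_T stays at 4.29 (no change in mole number).
With p_i = (n_i/n_T)P, Kp = p_R^2 / (p_Q p_M).
This yields a degree-2 equation in X; solving on (0,1), X = 0.622.

X = 0.622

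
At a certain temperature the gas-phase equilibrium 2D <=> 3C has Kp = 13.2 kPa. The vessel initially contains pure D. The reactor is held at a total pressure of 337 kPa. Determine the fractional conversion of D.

X = 0.201

Let X = conversion of D (basis 1 mol D); extent of reaction ξ = 0.5X.
At extent ξ: n_D = 1 − X; n_C = 1.5X.
n_T = Σnᵢ = 1 + 0.5X.
Mole fractions y_i = n_i/n_T; Kp = p_C^3 / (p_D^2) with p_i = y_i·P.
Substituting and setting equal to 13.2 kPa gives a polynomial in X; the root in (0,1) is X = 0.201.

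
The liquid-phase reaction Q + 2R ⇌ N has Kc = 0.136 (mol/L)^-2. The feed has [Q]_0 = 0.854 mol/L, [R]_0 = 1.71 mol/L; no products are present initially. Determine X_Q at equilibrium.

X = 0.202

Let X = conversion of Q; extent ξ = 0.854·X mol/L.
Concentrations: [Q] = 0.854 − 0.854X; [R] = 1.71 − 1.71X; [N] = 0.854X.
Kc = [N] / ([Q] [R]^2).
Solving Kc = 0.136 for X ∈ (0,1): X = 0.202.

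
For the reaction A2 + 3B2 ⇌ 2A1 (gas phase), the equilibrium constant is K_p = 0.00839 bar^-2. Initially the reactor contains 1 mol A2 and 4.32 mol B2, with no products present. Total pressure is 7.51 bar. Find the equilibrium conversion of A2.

X = 0.353

Take 1 mol A2 as basis and let X be its fractional conversion, so ξ = X.
Mole table: n_A2 = 1 − X; n_B2 = 4.32 − 3X; n_A1 = 2X.
n_T = Σnᵢ = 5.32 − 2X.
y_i = n_i/n_T, p_i = y_i·P. K_p = p_A1^2 / (p_A2 p_B2^3).
Equating to 0.00839 bar^-2 and solving on 0 < X < 1: X = 0.353.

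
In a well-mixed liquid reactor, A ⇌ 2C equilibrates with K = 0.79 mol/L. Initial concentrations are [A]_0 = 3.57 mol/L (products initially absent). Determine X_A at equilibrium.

X = 0.209

Let X = conversion of A; extent ξ = 3.57·X mol/L.
Concentrations: [A] = 3.57 − 3.57X; [C] = 7.14X.
K = [C]^2 / ([A]).
Setting equal to 0.79 and solving for X on (0,1) gives X = 0.209.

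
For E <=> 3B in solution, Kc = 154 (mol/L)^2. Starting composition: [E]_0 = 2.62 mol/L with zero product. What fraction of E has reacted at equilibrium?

X = 0.658

Let X = conversion of E; extent ξ = 2.62·X mol/L.
Concentrations: [E] = 2.62 − 2.62X; [B] = 7.86X.
Kc = [B]^3 / ([E]).
Setting equal to 154 and solving for X on (0,1) gives X = 0.658.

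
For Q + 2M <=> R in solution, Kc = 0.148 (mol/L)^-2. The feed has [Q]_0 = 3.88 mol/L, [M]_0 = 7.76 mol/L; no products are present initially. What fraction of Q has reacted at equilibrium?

Let X = conversion of Q; extent ξ = 3.88·X mol/L.
Concentrations: [Q] = 3.88 − 3.88X; [M] = 7.76 − 7.76X; [R] = 3.88X.
Kc = [R] / ([Q] [M]^2).
Equating to 0.148 (mol/L)^-2: the physical root is X = 0.594.

X = 0.594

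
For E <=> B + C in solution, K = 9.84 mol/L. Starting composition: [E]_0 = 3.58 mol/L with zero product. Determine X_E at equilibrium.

Let X = conversion of E; extent ξ = 3.58·X mol/L.
Concentrations: [E] = 3.58 − 3.58X; [B] = 3.58X; [C] = 3.58X.
K = [B] [C] / ([E]).
Equating to 9.84 mol/L: the physical root is X = 0.779.

X = 0.779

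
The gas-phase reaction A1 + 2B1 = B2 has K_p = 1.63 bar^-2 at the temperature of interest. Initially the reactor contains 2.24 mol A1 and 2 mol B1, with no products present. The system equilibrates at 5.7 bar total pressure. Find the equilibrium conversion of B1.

X = 0.863

Basis: 2 mol B1 initially; let X = conversion of B1. Extent ξ = X.
Moles: n_A1 = 2.24 − X; n_B1 = 2 − 2X; n_B2 = X.
Total moles n_T = 4.24 − 2X.
With p_i = (n_i/n_T)P, K_p = p_B2 / (p_A1 p_B1^2).
This yields a degree-3 equation in X; solving on (0,1), X = 0.863.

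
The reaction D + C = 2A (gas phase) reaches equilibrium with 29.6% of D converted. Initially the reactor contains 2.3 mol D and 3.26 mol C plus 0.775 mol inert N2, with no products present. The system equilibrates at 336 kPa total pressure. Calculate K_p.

K_p = 0.444

Basis: 2.3 mol D initially; let X = conversion of D. Extent ξ = 2.3X.
Species balance: n_D = 2.3 − 2.3X; n_C = 3.26 − 2.3X; n_A = 4.6X; n_I = 0.775 (inert).
n_T stays at 6.33 (no change in mole number).
At X = 0.296: n_D = 1.62, n_C = 2.58, n_A = 1.36, n_T = 6.33.
p_i = (n_i/n_T)·P. K_p = p_A^2 / (p_D p_C) = 0.444.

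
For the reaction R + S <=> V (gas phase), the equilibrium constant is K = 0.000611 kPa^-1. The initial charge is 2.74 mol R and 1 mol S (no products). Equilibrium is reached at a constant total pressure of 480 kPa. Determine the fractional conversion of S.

X = 0.174

Let X = conversion of S (basis 1 mol S); extent of reaction ξ = X.
Species balance: n_R = 2.74 − X; n_S = 1 − X; n_V = X.
Total moles n_T = 3.74 − X.
y_i = n_i/n_T, p_i = y_i·P. K = p_V / (p_R p_S).
Setting this equal to 0.000611 kPa^-1 and taking the physical root (0 < X < 1) gives X = 0.174.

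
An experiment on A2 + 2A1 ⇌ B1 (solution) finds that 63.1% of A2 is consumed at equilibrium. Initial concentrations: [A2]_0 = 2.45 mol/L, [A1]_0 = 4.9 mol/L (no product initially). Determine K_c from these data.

Let X = conversion of A2.
Concentrations: [A2] = 2.45 − 2.45X; [A1] = 4.9 − 4.9X; [B1] = 2.45X.
At X = 0.631: [A2] = 0.904, [A1] = 1.81, [B1] = 1.55.
K_c = [B1] / ([A2] [A1]^2) = 0.523 (mol/L)^-2.

K_c = 0.523 (mol/L)^-2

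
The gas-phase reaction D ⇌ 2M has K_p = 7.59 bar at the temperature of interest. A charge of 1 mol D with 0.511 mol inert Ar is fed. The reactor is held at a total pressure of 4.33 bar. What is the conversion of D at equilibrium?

X = 0.605

Take 1 mol D as basis and let X be its fractional conversion, so ξ = X.
Moles: n_D = 1 − X; n_M = 2X; n_I = 0.511 (inert).
Total moles n_T = 1.51 + X.
With p_i = (n_i/n_T)P, K_p = p_M^2 / (p_D).
Equating to 7.59 bar and solving on 0 < X < 1: X = 0.605.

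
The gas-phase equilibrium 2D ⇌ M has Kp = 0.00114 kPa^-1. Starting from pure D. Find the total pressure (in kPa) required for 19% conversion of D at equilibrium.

P = 115 kPa

Let X = conversion of D (basis 1 mol D); extent of reaction ξ = 0.5X.
Species balance: n_D = 1 − X; n_M = 0.5X.
Total moles n_T = 1 − 0.5X.
Kp = p_M / (p_D^2) with p_i = (n_i/n_T)·P.
At X = 0.19: the mole-fraction product g(X) = Π y_i^ν_i = 0.131. Since Kp = g(X)·P^{-1}, P = (g/Kp)^(1/1) = (0.131/0.00114)^(1/1) = 115 kPa.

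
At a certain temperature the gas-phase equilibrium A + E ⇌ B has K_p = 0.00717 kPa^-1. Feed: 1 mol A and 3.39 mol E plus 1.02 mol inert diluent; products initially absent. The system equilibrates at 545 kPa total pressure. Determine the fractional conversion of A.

X = 0.691

Basis: 1 mol A initially; let X = conversion of A. Extent ξ = X.
Species balance: n_A = 1 − X; n_E = 3.39 − X; n_B = X; n_I = 1.02 (inert).
Summing: n_T = 5.41 − X.
y_i = n_i/n_T, p_i = y_i·P. K_p = p_B / (p_A p_E).
This yields a degree-2 equation in X; solving on (0,1), X = 0.691.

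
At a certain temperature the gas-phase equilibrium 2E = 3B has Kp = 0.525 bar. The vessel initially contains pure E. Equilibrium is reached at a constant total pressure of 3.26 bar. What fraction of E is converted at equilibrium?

X = 0.300

Take 1 mol E as basis and let X be its fractional conversion, so ξ = 0.5X.
Species balance: n_E = 1 − X; n_B = 1.5X.
Summing: n_T = 1 + 0.5X.
Mole fractions y_i = n_i/n_T; Kp = p_B^3 / (p_E^2) with p_i = y_i·P.
Setting this equal to 0.525 bar and taking the physical root (0 < X < 1) gives X = 0.300.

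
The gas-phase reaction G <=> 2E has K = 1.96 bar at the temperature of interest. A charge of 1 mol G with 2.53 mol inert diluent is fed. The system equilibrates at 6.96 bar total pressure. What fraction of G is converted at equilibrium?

X = 0.406

Let X = conversion of G (basis 1 mol G); extent of reaction ξ = X.
At extent ξ: n_G = 1 − X; n_E = 2X; n_I = 2.53 (inert).
Total moles n_T = 3.53 + X.
With p_i = (n_i/n_T)P, K = p_E^2 / (p_G).
Setting this equal to 1.96 bar and taking the physical root (0 < X < 1) gives X = 0.406.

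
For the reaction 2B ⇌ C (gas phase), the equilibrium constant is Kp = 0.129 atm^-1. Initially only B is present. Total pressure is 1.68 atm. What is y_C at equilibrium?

Take 1 mol B as basis and let X be its fractional conversion, so ξ = 0.5X.
Species balance: n_B = 1 − X; n_C = 0.5X.
Summing: n_T = 1 − 0.5X.
y_i = n_i/n_T, p_i = y_i·P. Kp = p_C / (p_B^2).
Substituting and setting equal to 0.129 atm^-1 gives a polynomial in X; the root in (0,1) is X = 0.268.
Then n_C = 0.134, n_T = 0.866, so y_C = 0.155.

y_C = 0.155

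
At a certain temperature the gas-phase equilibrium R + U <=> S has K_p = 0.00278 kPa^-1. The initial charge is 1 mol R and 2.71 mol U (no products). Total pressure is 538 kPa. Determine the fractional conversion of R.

X = 0.507

Basis: 1 mol R initially; let X = conversion of R. Extent ξ = X.
Mole table: n_R = 1 − X; n_U = 2.71 − X; n_S = X.
Summing: n_T = 3.71 − X.
With p_i = (n_i/n_T)P, K_p = p_S / (p_R p_U).
Equating to 0.00278 kPa^-1 and solving on 0 < X < 1: X = 0.507.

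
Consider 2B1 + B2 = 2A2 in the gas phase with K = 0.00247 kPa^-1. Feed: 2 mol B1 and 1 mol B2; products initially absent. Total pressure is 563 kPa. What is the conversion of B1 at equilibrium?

Basis: 2 mol B1 initially; let X = conversion of B1. Extent ξ = X.
Species balance: n_B1 = 2 − 2X; n_B2 = 1 − X; n_A2 = 2X.
n_T = Σnᵢ = 3 − X.
With p_i = (n_i/n_T)P, K = p_A2^2 / (p_B1^2 p_B2).
Substituting and setting equal to 0.00247 kPa^-1 gives a polynomial in X; the root in (0,1) is X = 0.366.

X = 0.366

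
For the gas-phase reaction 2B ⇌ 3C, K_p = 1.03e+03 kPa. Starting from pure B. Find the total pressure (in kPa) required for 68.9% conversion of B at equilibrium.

P = 121 kPa

Let X = conversion of B (basis 1 mol B); extent of reaction ξ = 0.5X.
At extent ξ: n_B = 1 − X; n_C = 1.5X.
Total moles n_T = 1 + 0.5X.
K_p = p_C^3 / (p_B^2) with p_i = (n_i/n_T)·P.
At X = 0.689: the mole-fraction product g(X) = Π y_i^ν_i = 8.489. Since K_p = g(X)·P^{1}, P = (K_p/g)^(1/1) = (1.03e+03/8.489)^(1/1) = 121 kPa.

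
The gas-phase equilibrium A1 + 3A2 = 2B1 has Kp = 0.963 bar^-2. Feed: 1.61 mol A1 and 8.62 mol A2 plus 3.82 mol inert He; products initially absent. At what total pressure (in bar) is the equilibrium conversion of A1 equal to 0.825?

P = 5.82 bar

Basis: 1.61 mol A1 initially; let X = conversion of A1. Extent ξ = 1.61X.
Species balance: n_A1 = 1.61 − 1.61X; n_A2 = 8.62 − 4.83X; n_B1 = 3.22X; n_I = 3.82 (inert).
n_T = Σnᵢ = 14 − 3.22X.
Kp = p_B1^2 / (p_A1 p_A2^3) with p_i = (n_i/n_T)·P.
At X = 0.825: the mole-fraction product g(X) = Π y_i^ν_i = 32.65. Since Kp = g(X)·P^{-2}, P = (g/Kp)^(1/2) = (32.65/0.963)^(1/2) = 5.82 bar.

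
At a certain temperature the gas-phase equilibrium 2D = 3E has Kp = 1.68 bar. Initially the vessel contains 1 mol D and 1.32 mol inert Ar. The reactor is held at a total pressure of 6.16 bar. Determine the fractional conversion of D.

X = 0.413

Let X = conversion of D (basis 1 mol D); extent of reaction ξ = 0.5X.
Species balance: n_D = 1 − X; n_E = 1.5X; n_I = 1.32 (inert).
n_T = Σnᵢ = 2.32 + 0.5X.
y_i = n_i/n_T, p_i = y_i·P. Kp = p_E^3 / (p_D^2).
This yields a degree-3 equation in X; solving on (0,1), X = 0.413.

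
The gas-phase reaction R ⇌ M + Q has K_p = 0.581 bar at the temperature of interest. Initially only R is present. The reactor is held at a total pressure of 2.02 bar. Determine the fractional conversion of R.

X = 0.473

Basis: 1 mol R initially; let X = conversion of R. Extent ξ = X.
Species balance: n_R = 1 − X; n_M = X; n_Q = X.
Summing: n_T = 1 + X.
With p_i = (n_i/n_T)P, K_p = p_M p_Q / (p_R).
Setting this equal to 0.581 bar and taking the physical root (0 < X < 1) gives X = 0.473.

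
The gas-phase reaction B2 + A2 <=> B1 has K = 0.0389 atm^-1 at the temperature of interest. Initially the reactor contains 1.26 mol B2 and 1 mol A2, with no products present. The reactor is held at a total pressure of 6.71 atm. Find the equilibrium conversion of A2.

X = 0.122

Let X = conversion of A2 (basis 1 mol A2); extent of reaction ξ = X.
Species balance: n_B2 = 1.26 − X; n_A2 = 1 − X; n_B1 = X.
Summing: n_T = 2.26 − X.
y_i = n_i/n_T, p_i = y_i·P. K = p_B1 / (p_B2 p_A2).
Setting this equal to 0.0389 atm^-1 and taking the physical root (0 < X < 1) gives X = 0.122.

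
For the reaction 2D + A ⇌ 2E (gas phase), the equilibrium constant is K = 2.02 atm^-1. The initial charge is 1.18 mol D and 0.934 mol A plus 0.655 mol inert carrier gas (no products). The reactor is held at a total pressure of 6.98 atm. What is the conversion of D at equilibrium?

X = 0.644

Basis: 1.18 mol D initially; let X = conversion of D. Extent ξ = 0.59X.
At extent ξ: n_D = 1.18 − 1.18X; n_A = 0.934 − 0.59X; n_E = 1.18X; n_I = 0.655 (inert).
n_T = Σnᵢ = 2.77 − 0.59X.
y_i = n_i/n_T, p_i = y_i·P. K = p_E^2 / (p_D^2 p_A).
This yields a degree-3 equation in X; solving on (0,1), X = 0.644.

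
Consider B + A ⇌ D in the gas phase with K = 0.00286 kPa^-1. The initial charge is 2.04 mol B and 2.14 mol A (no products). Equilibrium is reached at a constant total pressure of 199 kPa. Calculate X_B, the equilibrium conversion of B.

Basis: 2.04 mol B initially; let X = conversion of B. Extent ξ = 2.04X.
Moles: n_B = 2.04 − 2.04X; n_A = 2.14 − 2.04X; n_D = 2.04X.
n_T = Σnᵢ = 4.18 − 2.04X.
With p_i = (n_i/n_T)P, K = p_D / (p_B p_A).
Substituting and setting equal to 0.00286 kPa^-1 gives a polynomial in X; the root in (0,1) is X = 0.207.

X = 0.207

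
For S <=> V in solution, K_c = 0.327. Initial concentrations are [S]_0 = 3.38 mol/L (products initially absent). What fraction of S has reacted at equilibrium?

X = 0.246

Let X = conversion of S; extent ξ = 3.38·X mol/L.
Concentrations: [S] = 3.38 − 3.38X; [V] = 3.38X.
K_c = [V] / ([S]).
Equating to 0.327: the physical root is X = 0.246.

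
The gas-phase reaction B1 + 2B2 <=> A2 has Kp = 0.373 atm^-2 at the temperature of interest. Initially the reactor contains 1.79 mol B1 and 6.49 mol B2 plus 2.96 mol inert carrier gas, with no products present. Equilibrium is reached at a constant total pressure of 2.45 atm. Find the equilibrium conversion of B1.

X = 0.377

Let X = conversion of B1 (basis 1.79 mol B1); extent of reaction ξ = 1.79X.
Mole table: n_B1 = 1.79 − 1.79X; n_B2 = 6.49 − 3.58X; n_A2 = 1.79X; n_I = 2.96 (inert).
Total moles n_T = 11.2 − 3.58X.
With p_i = (n_i/n_T)P, Kp = p_A2 / (p_B1 p_B2^2).
Substituting and setting equal to 0.373 atm^-2 gives a polynomial in X; the root in (0,1) is X = 0.377.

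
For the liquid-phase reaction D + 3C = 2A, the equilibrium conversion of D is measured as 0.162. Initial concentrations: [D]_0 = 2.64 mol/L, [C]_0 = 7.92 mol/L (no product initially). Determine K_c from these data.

Let X = conversion of D.
Concentrations: [D] = 2.64 − 2.64X; [C] = 7.92 − 7.92X; [A] = 5.28X.
At X = 0.162: [D] = 2.21, [C] = 6.64, [A] = 0.855.
K_c = [A]^2 / ([D] [C]^3) = 0.00113 (mol/L)^-2.

K_c = 0.00113 (mol/L)^-2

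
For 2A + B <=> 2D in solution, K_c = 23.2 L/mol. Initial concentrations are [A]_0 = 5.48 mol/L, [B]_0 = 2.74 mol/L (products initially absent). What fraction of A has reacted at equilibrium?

Let X = conversion of A; extent ξ = 5.48X/2 mol/L.
Concentrations: [A] = 5.48 − 5.48X; [B] = 2.74 − 2.74X; [D] = 5.48X.
K_c = [D]^2 / ([A]^2 [B]).
This equals 23.2 at X = 0.787 (the root in 0 < X < 1).

X = 0.787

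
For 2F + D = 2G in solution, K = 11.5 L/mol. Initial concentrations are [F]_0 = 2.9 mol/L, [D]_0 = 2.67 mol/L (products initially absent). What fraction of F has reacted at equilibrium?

Let X = conversion of F; extent ξ = 2.9X/2 mol/L.
Concentrations: [F] = 2.9 − 2.9X; [D] = 2.67 − 1.45X; [G] = 2.9X.
K = [G]^2 / ([F]^2 [D]).
Equating to 11.5 L/mol: the physical root is X = 0.806.

X = 0.806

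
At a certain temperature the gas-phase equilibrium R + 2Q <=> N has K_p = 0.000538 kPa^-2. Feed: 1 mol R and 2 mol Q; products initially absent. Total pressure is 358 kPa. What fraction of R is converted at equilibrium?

X = 0.824

Let X = conversion of R (basis 1 mol R); extent of reaction ξ = X.
At extent ξ: n_R = 1 − X; n_Q = 2 − 2X; n_N = X.
Summing: n_T = 3 − 2X.
With p_i = (n_i/n_T)P, K_p = p_N / (p_R p_Q^2).
Substituting and setting equal to 0.000538 kPa^-2 gives a polynomial in X; the root in (0,1) is X = 0.824.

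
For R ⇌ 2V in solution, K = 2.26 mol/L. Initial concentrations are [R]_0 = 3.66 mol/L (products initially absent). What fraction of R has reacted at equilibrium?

Let X = conversion of R; extent ξ = 3.66·X mol/L.
Concentrations: [R] = 3.66 − 3.66X; [V] = 7.32X.
K = [V]^2 / ([R]).
Setting equal to 2.26 and solving for X on (0,1) gives X = 0.323.

X = 0.323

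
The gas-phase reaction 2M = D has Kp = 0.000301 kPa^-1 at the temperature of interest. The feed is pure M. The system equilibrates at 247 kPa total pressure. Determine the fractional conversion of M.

Basis: 1 mol M initially; let X = conversion of M. Extent ξ = 0.5X.
Moles: n_M = 1 − X; n_D = 0.5X.
Summing: n_T = 1 − 0.5X.
y_i = n_i/n_T, p_i = y_i·P. Kp = p_D / (p_M^2).
Substituting and setting equal to 0.000301 kPa^-1 gives a polynomial in X; the root in (0,1) is X = 0.122.

X = 0.122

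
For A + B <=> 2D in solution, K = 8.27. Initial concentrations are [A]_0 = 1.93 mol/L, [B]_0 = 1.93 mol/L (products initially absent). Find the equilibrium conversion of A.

Let X = conversion of A; extent ξ = 1.93·X mol/L.
Concentrations: [A] = 1.93 − 1.93X; [B] = 1.93 − 1.93X; [D] = 3.86X.
K = [D]^2 / ([A] [B]).
Equating to 8.27: the physical root is X = 0.590.

X = 0.590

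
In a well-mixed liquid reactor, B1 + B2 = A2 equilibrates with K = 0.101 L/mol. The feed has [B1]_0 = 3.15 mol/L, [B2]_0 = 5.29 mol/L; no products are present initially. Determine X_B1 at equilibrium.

X = 0.304

Let X = conversion of B1; extent ξ = 3.15·X mol/L.
Concentrations: [B1] = 3.15 − 3.15X; [B2] = 5.29 − 3.15X; [A2] = 3.15X.
K = [A2] / ([B1] [B2]).
Equating to 0.101 L/mol: the physical root is X = 0.304.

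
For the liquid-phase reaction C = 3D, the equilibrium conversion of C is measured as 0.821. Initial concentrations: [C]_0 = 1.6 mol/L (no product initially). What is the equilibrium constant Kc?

Kc = 214 (mol/L)^2

Let X = conversion of C.
Concentrations: [C] = 1.6 − 1.6X; [D] = 4.8X.
At X = 0.821: [C] = 0.286, [D] = 3.94.
Kc = [D]^3 / ([C]) = 214 (mol/L)^2.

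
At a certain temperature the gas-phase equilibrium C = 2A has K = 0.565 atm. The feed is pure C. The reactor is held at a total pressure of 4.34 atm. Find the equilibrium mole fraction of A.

y_A = 0.302

Let X = conversion of C (basis 1 mol C); extent of reaction ξ = X.
Moles: n_C = 1 − X; n_A = 2X.
Total moles n_T = 1 + X.
Mole fractions y_i = n_i/n_T; K = p_A^2 / (p_C) with p_i = y_i·P.
Setting this equal to 0.565 atm and taking the physical root (0 < X < 1) gives X = 0.178.
Then n_A = 0.355, n_T = 1.18, so y_A = 0.302.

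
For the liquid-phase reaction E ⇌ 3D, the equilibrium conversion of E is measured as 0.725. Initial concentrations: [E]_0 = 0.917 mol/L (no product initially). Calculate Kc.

Let X = conversion of E.
Concentrations: [E] = 0.917 − 0.917X; [D] = 2.75X.
At X = 0.725: [E] = 0.252, [D] = 1.99.
Kc = [D]^3 / ([E]) = 31.5 (mol/L)^2.

Kc = 31.5 (mol/L)^2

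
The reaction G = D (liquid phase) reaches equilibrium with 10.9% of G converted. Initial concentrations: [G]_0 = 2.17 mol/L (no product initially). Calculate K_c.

Let X = conversion of G.
Concentrations: [G] = 2.17 − 2.17X; [D] = 2.17X.
At X = 0.109: [G] = 1.93, [D] = 0.237.
K_c = [D] / ([G]) = 0.122.

K_c = 0.122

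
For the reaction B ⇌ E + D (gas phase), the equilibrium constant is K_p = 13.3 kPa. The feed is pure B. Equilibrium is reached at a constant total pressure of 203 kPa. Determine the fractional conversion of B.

X = 0.248

Basis: 1 mol B initially; let X = conversion of B. Extent ξ = X.
Species balance: n_B = 1 − X; n_E = X; n_D = X.
n_T = Σnᵢ = 1 + X.
With p_i = (n_i/n_T)P, K_p = p_E p_D / (p_B).
This yields a degree-2 equation in X; solving on (0,1), X = 0.248.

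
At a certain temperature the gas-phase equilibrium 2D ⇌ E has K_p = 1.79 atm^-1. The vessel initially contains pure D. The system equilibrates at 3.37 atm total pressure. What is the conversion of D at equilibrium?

X = 0.801

Let X = conversion of D (basis 1 mol D); extent of reaction ξ = 0.5X.
Mole table: n_D = 1 − X; n_E = 0.5X.
Total moles n_T = 1 − 0.5X.
y_i = n_i/n_T, p_i = y_i·P. K_p = p_E / (p_D^2).
This yields a degree-2 equation in X; solving on (0,1), X = 0.801.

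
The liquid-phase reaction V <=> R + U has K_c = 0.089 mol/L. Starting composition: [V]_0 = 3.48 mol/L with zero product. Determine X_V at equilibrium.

X = 0.148

Let X = conversion of V; extent ξ = 3.48·X mol/L.
Concentrations: [V] = 3.48 − 3.48X; [R] = 3.48X; [U] = 3.48X.
K_c = [R] [U] / ([V]).
Setting equal to 0.089 and solving for X on (0,1) gives X = 0.148.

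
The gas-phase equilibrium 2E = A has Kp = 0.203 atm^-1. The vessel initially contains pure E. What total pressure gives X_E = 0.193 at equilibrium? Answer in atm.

P = 0.659 atm

Take 1 mol E as basis and let X be its fractional conversion, so ξ = 0.5X.
At extent ξ: n_E = 1 − X; n_A = 0.5X.
n_T = Σnᵢ = 1 − 0.5X.
Kp = p_A / (p_E^2) with p_i = (n_i/n_T)·P.
At X = 0.193: the mole-fraction product g(X) = Π y_i^ν_i = 0.1339. Since Kp = g(X)·P^{-1}, P = (g/Kp)^(1/1) = (0.1339/0.203)^(1/1) = 0.659 atm.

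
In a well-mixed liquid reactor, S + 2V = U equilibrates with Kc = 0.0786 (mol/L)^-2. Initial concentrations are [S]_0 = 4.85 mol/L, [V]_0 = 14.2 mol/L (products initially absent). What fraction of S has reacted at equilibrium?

X = 0.777

Let X = conversion of S; extent ξ = 4.85·X mol/L.
Concentrations: [S] = 4.85 − 4.85X; [V] = 14.2 − 9.7X; [U] = 4.85X.
Kc = [U] / ([S] [V]^2).
Setting equal to 0.0786 and solving for X on (0,1) gives X = 0.777.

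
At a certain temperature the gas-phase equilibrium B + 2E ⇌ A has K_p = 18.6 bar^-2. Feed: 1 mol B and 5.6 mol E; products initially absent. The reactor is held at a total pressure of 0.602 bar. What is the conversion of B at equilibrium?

Let X = conversion of B (basis 1 mol B); extent of reaction ξ = X.
Species balance: n_B = 1 − X; n_E = 5.6 − 2X; n_A = X.
Total moles n_T = 6.6 − 2X.
Mole fractions y_i = n_i/n_T; K_p = p_A / (p_B p_E^2) with p_i = y_i·P.
Setting this equal to 18.6 bar^-2 and taking the physical root (0 < X < 1) gives X = 0.811.

X = 0.811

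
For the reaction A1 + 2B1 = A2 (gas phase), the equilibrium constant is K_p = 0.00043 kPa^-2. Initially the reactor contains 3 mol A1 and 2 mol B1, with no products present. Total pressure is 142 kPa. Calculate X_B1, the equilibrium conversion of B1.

Basis: 2 mol B1 initially; let X = conversion of B1. Extent ξ = X.
Species balance: n_A1 = 3 − X; n_B1 = 2 − 2X; n_A2 = X.
n_T = Σnᵢ = 5 − 2X.
Mole fractions y_i = n_i/n_T; K_p = p_A2 / (p_A1 p_B1^2) with p_i = y_i·P.
Substituting and setting equal to 0.00043 kPa^-2 gives a polynomial in X; the root in (0,1) is X = 0.667.

X = 0.667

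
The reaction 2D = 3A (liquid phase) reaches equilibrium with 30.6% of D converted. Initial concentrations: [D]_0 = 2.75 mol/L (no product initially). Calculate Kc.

Kc = 0.552 mol/L

Let X = conversion of D.
Concentrations: [D] = 2.75 − 2.75X; [A] = 4.12X.
At X = 0.306: [D] = 1.91, [A] = 1.26.
Kc = [A]^3 / ([D]^2) = 0.552 mol/L.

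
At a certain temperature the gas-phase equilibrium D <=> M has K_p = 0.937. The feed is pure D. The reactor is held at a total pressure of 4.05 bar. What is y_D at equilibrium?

y_D = 0.516

Take 1 mol D as basis and let X be its fractional conversion, so ξ = X.
At extent ξ: n_D = 1 − X; n_M = X.
Since Δν = 0, n_T = 1 throughout.
With p_i = (n_i/n_T)P, K_p = p_M / (p_D).
This yields a degree-1 equation in X; solving on (0,1), X = 0.484.
Then n_D = 0.516, n_T = 1, so y_D = 0.516.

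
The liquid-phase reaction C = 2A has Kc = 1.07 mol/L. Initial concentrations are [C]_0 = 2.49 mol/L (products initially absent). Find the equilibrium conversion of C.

Let X = conversion of C; extent ξ = 2.49·X mol/L.
Concentrations: [C] = 2.49 − 2.49X; [A] = 4.98X.
Kc = [A]^2 / ([C]).
This equals 1.07 at X = 0.278 (the root in 0 < X < 1).

X = 0.278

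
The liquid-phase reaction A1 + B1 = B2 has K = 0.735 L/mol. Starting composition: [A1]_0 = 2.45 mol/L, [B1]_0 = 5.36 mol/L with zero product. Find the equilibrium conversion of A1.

Let X = conversion of A1; extent ξ = 2.45·X mol/L.
Concentrations: [A1] = 2.45 − 2.45X; [B1] = 5.36 − 2.45X; [B2] = 2.45X.
K = [B2] / ([A1] [B1]).
Solving K = 0.735 for X ∈ (0,1): X = 0.725.

X = 0.725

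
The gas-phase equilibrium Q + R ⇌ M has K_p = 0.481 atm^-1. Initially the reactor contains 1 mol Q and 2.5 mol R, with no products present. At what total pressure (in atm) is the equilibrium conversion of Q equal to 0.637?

P = 5.61 atm

Let X = conversion of Q (basis 1 mol Q); extent of reaction ξ = X.
Moles: n_Q = 1 − X; n_R = 2.5 − X; n_M = X.
Summing: n_T = 3.5 − X.
K_p = p_M / (p_Q p_R) with p_i = (n_i/n_T)·P.
At X = 0.637: the mole-fraction product g(X) = Π y_i^ν_i = 2.697. Since K_p = g(X)·P^{-1}, P = (g/K_p)^(1/1) = (2.697/0.481)^(1/1) = 5.61 atm.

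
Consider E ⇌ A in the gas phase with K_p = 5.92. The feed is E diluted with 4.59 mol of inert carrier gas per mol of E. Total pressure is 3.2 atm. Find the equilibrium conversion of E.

X = 0.855

Let X = conversion of E (basis 1 mol E); extent of reaction ξ = X.
Species balance: n_E = 1 − X; n_A = X; n_I = 4.59 (inert).
n_T stays at 5.59 (no change in mole number).
With p_i = (n_i/n_T)P, K_p = p_A / (p_E).
Setting this equal to 5.92 and taking the physical root (0 < X < 1) gives X = 0.855.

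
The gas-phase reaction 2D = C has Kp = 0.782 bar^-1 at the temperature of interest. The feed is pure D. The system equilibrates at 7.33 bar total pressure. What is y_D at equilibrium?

Basis: 1 mol D initially; let X = conversion of D. Extent ξ = 0.5X.
Mole table: n_D = 1 − X; n_C = 0.5X.
Summing: n_T = 1 − 0.5X.
Mole fractions y_i = n_i/n_T; Kp = p_C / (p_D^2) with p_i = y_i·P.
Setting this equal to 0.782 bar^-1 and taking the physical root (0 < X < 1) gives X = 0.796.
Then n_D = 0.204, n_T = 0.602, so y_D = 0.339.

y_D = 0.339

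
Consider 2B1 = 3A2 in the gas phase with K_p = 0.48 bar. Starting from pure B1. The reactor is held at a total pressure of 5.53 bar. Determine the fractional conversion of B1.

X = 0.253

Basis: 1 mol B1 initially; let X = conversion of B1. Extent ξ = 0.5X.
Mole table: n_B1 = 1 − X; n_A2 = 1.5X.
n_T = Σnᵢ = 1 + 0.5X.
Mole fractions y_i = n_i/n_T; K_p = p_A2^3 / (p_B1^2) with p_i = y_i·P.
Substituting and setting equal to 0.48 bar gives a polynomial in X; the root in (0,1) is X = 0.253.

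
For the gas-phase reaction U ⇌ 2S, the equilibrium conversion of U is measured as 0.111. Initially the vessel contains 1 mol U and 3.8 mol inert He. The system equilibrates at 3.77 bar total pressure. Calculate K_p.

Let X = conversion of U (basis 1 mol U); extent of reaction ξ = X.
At extent ξ: n_U = 1 − X; n_S = 2X; n_I = 3.8 (inert).
n_T = Σnᵢ = 4.8 + X.
At X = 0.111: n_U = 0.889, n_S = 0.222, n_T = 4.91.
p_i = (n_i/n_T)·P. K_p = p_S^2 / (p_U) = 0.0426 bar.

K_p = 0.0426 bar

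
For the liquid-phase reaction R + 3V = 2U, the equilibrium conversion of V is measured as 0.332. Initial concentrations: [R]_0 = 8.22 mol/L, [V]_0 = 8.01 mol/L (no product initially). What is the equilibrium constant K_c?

K_c = 0.0028 (mol/L)^-2

Let X = conversion of V.
Concentrations: [R] = 8.22 − 2.67X; [V] = 8.01 − 8.01X; [U] = 5.34X.
At X = 0.332: [R] = 7.33, [V] = 5.35, [U] = 1.77.
K_c = [U]^2 / ([R] [V]^3) = 0.0028 (mol/L)^-2.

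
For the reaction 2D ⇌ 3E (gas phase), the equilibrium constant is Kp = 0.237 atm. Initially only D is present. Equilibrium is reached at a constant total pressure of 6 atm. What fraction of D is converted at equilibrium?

Take 1 mol D as basis and let X be its fractional conversion, so ξ = 0.5X.
Mole table: n_D = 1 − X; n_E = 1.5X.
Total moles n_T = 1 + 0.5X.
Mole fractions y_i = n_i/n_T; Kp = p_E^3 / (p_D^2) with p_i = y_i·P.
Substituting and setting equal to 0.237 atm gives a polynomial in X; the root in (0,1) is X = 0.202.

X = 0.202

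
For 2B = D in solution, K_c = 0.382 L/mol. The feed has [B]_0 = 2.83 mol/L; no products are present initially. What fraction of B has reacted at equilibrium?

X = 0.513

Let X = conversion of B; extent ξ = 2.83X/2 mol/L.
Concentrations: [B] = 2.83 − 2.83X; [D] = 1.42X.
K_c = [D] / ([B]^2).
Solving K_c = 0.382 for X ∈ (0,1): X = 0.513.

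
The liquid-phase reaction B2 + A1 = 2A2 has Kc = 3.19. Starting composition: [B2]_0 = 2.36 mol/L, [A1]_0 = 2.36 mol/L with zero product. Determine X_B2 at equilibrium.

X = 0.472

Let X = conversion of B2; extent ξ = 2.36·X mol/L.
Concentrations: [B2] = 2.36 − 2.36X; [A1] = 2.36 − 2.36X; [A2] = 4.72X.
Kc = [A2]^2 / ([B2] [A1]).
Solving Kc = 3.19 for X ∈ (0,1): X = 0.472.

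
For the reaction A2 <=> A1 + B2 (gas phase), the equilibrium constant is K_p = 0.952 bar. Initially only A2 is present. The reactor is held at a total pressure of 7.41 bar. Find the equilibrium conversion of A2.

X = 0.337

Basis: 1 mol A2 initially; let X = conversion of A2. Extent ξ = X.
Species balance: n_A2 = 1 − X; n_A1 = X; n_B2 = X.
n_T = Σnᵢ = 1 + X.
y_i = n_i/n_T, p_i = y_i·P. K_p = p_A1 p_B2 / (p_A2).
This yields a degree-2 equation in X; solving on (0,1), X = 0.337.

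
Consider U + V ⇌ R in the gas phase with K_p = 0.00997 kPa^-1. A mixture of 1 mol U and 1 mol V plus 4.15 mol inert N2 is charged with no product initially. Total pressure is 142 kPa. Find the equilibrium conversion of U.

Basis: 1 mol U initially; let X = conversion of U. Extent ξ = X.
Mole table: n_U = 1 − X; n_V = 1 − X; n_R = X; n_I = 4.15 (inert).
Total moles n_T = 6.15 − X.
Mole fractions y_i = n_i/n_T; K_p = p_R / (p_U p_V) with p_i = y_i·P.
This yields a degree-2 equation in X; solving on (0,1), X = 0.165.

X = 0.165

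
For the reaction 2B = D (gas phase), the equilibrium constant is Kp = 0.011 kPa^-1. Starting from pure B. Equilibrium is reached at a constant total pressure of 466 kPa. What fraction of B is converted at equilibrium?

Basis: 1 mol B initially; let X = conversion of B. Extent ξ = 0.5X.
At extent ξ: n_B = 1 − X; n_D = 0.5X.
n_T = Σnᵢ = 1 − 0.5X.
y_i = n_i/n_T, p_i = y_i·P. Kp = p_D / (p_B^2).
This yields a degree-2 equation in X; solving on (0,1), X = 0.784.

X = 0.784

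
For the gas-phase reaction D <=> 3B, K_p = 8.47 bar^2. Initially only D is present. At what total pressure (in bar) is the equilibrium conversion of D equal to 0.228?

P = 6.58 bar

Basis: 1 mol D initially; let X = conversion of D. Extent ξ = X.
At extent ξ: n_D = 1 − X; n_B = 3X.
Summing: n_T = 1 + 2X.
K_p = p_B^3 / (p_D) with p_i = (n_i/n_T)·P.
At X = 0.228: the mole-fraction product g(X) = Π y_i^ν_i = 0.1955. Since K_p = g(X)·P^{2}, P = (K_p/g)^(1/2) = (8.47/0.1955)^(1/2) = 6.58 bar.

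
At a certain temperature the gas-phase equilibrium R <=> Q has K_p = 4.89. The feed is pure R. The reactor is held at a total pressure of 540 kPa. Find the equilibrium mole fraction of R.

y_R = 0.170

Basis: 1 mol R initially; let X = conversion of R. Extent ξ = X.
Moles: n_R = 1 − X; n_Q = X.
Since Δν = 0, n_T = 1 throughout.
y_i = n_i/n_T, p_i = y_i·P. K_p = p_Q / (p_R).
Setting this equal to 4.89 and taking the physical root (0 < X < 1) gives X = 0.830.
Then n_R = 0.17, n_T = 1, so y_R = 0.170.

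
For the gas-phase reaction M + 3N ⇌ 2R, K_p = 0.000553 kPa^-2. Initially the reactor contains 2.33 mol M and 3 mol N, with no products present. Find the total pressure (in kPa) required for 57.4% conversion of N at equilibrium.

Take 3 mol N as basis and let X be its fractional conversion, so ξ = X.
Species balance: n_M = 2.33 − X; n_N = 3 − 3X; n_R = 2X.
n_T = Σnᵢ = 5.33 − 2X.
K_p = p_R^2 / (p_M p_N^3) with p_i = (n_i/n_T)·P.
At X = 0.574: the mole-fraction product g(X) = Π y_i^ν_i = 6.288. Since K_p = g(X)·P^{-2}, P = (g/K_p)^(1/2) = (6.288/0.000553)^(1/2) = 107 kPa.

P = 107 kPa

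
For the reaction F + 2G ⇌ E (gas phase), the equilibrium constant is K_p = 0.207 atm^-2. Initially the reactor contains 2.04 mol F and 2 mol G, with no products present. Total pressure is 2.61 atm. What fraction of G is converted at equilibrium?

X = 0.356

Let X = conversion of G (basis 2 mol G); extent of reaction ξ = X.
At extent ξ: n_F = 2.04 − X; n_G = 2 − 2X; n_E = X.
Total moles n_T = 4.04 − 2X.
Mole fractions y_i = n_i/n_T; K_p = p_E / (p_F p_G^2) with p_i = y_i·P.
Equating to 0.207 atm^-2 and solving on 0 < X < 1: X = 0.356.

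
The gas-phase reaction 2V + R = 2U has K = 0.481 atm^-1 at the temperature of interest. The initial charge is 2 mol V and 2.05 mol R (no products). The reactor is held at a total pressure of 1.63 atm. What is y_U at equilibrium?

Take 2 mol V as basis and let X be its fractional conversion, so ξ = X.
Mole table: n_V = 2 − 2X; n_R = 2.05 − X; n_U = 2X.
n_T = Σnᵢ = 4.05 − X.
Mole fractions y_i = n_i/n_T; K = p_U^2 / (p_V^2 p_R) with p_i = y_i·P.
This yields a degree-3 equation in X; solving on (0,1), X = 0.374.
Then n_U = 0.748, n_T = 3.68, so y_U = 0.204.

y_U = 0.204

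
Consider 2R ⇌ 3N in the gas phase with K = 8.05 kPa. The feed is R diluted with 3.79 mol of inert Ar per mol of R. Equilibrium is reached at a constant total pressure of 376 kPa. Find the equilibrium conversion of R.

Basis: 1 mol R initially; let X = conversion of R. Extent ξ = 0.5X.
At extent ξ: n_R = 1 − X; n_N = 1.5X; n_I = 3.79 (inert).
Summing: n_T = 4.79 + 0.5X.
Mole fractions y_i = n_i/n_T; K = p_N^3 / (p_R^2) with p_i = y_i·P.
Equating to 8.05 kPa and solving on 0 < X < 1: X = 0.258.

X = 0.258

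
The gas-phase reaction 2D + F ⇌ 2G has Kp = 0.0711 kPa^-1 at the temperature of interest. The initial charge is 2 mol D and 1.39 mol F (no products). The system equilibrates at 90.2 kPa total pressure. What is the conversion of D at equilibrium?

X = 0.577

Take 2 mol D as basis and let X be its fractional conversion, so ξ = X.
Moles: n_D = 2 − 2X; n_F = 1.39 − X; n_G = 2X.
Total moles n_T = 3.39 − X.
Mole fractions y_i = n_i/n_T; Kp = p_G^2 / (p_D^2 p_F) with p_i = y_i·P.
Setting this equal to 0.0711 kPa^-1 and taking the physical root (0 < X < 1) gives X = 0.577.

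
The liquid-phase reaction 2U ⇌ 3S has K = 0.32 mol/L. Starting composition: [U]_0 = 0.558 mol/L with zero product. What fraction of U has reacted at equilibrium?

Let X = conversion of U; extent ξ = 0.558X/2 mol/L.
Concentrations: [U] = 0.558 − 0.558X; [S] = 0.837X.
K = [S]^3 / ([U]^2).
Setting equal to 0.32 and solving for X on (0,1) gives X = 0.396.

X = 0.396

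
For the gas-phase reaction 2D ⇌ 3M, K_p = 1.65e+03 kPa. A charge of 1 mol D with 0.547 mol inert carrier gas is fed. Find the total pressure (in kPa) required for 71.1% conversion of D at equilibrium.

Basis: 1 mol D initially; let X = conversion of D. Extent ξ = 0.5X.
Species balance: n_D = 1 − X; n_M = 1.5X; n_I = 0.547 (inert).
n_T = Σnᵢ = 1.55 + 0.5X.
K_p = p_M^3 / (p_D^2) with p_i = (n_i/n_T)·P.
At X = 0.711: the mole-fraction product g(X) = Π y_i^ν_i = 7.634. Since K_p = g(X)·P^{1}, P = (K_p/g)^(1/1) = (1.65e+03/7.634)^(1/1) = 216 kPa.

P = 216 kPa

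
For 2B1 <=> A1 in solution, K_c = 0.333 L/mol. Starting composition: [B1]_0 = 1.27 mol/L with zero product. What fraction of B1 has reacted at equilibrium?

X = 0.354

Let X = conversion of B1; extent ξ = 1.27X/2 mol/L.
Concentrations: [B1] = 1.27 − 1.27X; [A1] = 0.635X.
K_c = [A1] / ([B1]^2).
This equals 0.333 at X = 0.354 (the root in 0 < X < 1).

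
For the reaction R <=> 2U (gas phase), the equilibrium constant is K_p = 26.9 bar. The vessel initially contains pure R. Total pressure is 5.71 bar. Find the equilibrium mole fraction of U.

y_U = 0.848

Take 1 mol R as basis and let X be its fractional conversion, so ξ = X.
Mole table: n_R = 1 − X; n_U = 2X.
n_T = Σnᵢ = 1 + X.
y_i = n_i/n_T, p_i = y_i·P. K_p = p_U^2 / (p_R).
Substituting and setting equal to 26.9 bar gives a polynomial in X; the root in (0,1) is X = 0.735.
Then n_U = 1.47, n_T = 1.74, so y_U = 0.848.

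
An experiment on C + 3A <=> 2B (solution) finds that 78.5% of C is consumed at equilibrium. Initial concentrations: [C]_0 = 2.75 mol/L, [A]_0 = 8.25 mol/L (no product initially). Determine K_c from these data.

Let X = conversion of C.
Concentrations: [C] = 2.75 − 2.75X; [A] = 8.25 − 8.25X; [B] = 5.5X.
At X = 0.785: [C] = 0.591, [A] = 1.77, [B] = 4.32.
K_c = [B]^2 / ([C] [A]^3) = 5.65 (mol/L)^-2.

K_c = 5.65 (mol/L)^-2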